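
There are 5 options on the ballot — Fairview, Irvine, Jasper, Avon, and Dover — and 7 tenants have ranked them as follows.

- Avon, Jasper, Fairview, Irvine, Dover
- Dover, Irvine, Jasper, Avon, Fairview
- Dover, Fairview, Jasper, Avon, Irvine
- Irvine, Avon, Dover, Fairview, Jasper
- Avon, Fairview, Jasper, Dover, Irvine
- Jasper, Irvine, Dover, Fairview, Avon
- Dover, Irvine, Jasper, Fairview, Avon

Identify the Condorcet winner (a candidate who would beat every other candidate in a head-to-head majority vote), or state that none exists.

Head-to-head results (7 voters total):
Fairview vs Irvine: Irvine wins 4–3.
Fairview vs Jasper: Jasper wins 4–3.
Fairview vs Avon: Avon wins 4–3.
Fairview vs Dover: Dover wins 5–2.
Irvine vs Jasper: Jasper wins 4–3.
Irvine vs Avon: Irvine wins 4–3.
Irvine vs Dover: Dover wins 4–3.
Jasper vs Avon: Jasper wins 4–3.
Jasper vs Dover: Dover wins 4–3.
Avon vs Dover: Dover wins 4–3.
Dover beats each rival — Fairview (5–2), Irvine (4–3), Jasper (4–3), Avon (4–3) — so Dover is the Condorcet winner.

Dover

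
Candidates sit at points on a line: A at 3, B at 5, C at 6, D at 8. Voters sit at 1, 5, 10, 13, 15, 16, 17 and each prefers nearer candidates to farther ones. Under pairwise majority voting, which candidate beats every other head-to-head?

With single-peaked preferences on a line, the Condorcet winner is the candidate closest to the median voter.
The median voter (position 13) is closest to D at 8.
Check: D vs B — voters closer to D: 5 of 7.

D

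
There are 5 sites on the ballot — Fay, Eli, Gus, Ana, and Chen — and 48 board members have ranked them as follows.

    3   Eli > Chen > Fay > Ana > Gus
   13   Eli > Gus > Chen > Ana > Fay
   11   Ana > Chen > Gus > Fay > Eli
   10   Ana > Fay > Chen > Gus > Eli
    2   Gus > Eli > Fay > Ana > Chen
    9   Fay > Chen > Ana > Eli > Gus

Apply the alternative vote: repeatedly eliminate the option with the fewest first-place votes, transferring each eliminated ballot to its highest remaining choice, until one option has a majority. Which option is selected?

Ana

Round 1: Ana 21, Eli 16, Fay 9, Gus 2, Chen 0. Chen has the fewest and is eliminated.
Round 2: Ana 21, Eli 16, Fay 9, Gus 2. Gus has the fewest and is eliminated.
Round 3: Ana 21, Eli 18, Fay 9. Fay has the fewest and is eliminated.
Round 4: Ana 30, Eli 18. Ana has a majority.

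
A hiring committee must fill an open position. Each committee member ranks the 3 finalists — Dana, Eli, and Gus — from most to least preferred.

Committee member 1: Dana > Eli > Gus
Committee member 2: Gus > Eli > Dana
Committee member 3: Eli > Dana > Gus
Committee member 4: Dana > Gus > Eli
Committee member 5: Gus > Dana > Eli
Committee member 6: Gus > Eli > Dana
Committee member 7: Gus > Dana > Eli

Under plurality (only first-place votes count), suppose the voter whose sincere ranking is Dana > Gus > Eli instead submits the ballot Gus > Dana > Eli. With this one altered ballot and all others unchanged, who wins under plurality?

First-place totals with the altered ballot: Dana 1, Eli 1, Gus 5.
The winner is unchanged: still Gus.

Gus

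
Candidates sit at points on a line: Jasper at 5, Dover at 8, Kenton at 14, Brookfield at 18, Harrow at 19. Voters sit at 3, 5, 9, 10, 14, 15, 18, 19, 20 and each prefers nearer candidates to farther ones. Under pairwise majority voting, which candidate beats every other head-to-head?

With single-peaked preferences on a line, the Condorcet winner is the candidate closest to the median voter.
The median voter (position 14) is closest to Kenton at 14.
Check: Kenton vs Harrow — voters closer to Kenton: 6 of 9.

Kenton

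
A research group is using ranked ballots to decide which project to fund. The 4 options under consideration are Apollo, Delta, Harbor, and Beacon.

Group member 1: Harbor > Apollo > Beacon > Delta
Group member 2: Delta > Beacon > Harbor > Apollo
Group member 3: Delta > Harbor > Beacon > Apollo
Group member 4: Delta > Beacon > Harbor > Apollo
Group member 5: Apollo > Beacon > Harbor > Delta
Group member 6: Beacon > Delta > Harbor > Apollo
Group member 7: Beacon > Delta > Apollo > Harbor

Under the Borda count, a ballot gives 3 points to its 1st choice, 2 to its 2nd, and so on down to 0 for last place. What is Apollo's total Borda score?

6

Borda scores:
  Apollo: 2 + 0 + 0 + 0 + 3 + 0 + 1 = 6
  Delta: 0 + 3 + 3 + 3 + 0 + 2 + 2 = 13
  Harbor: 3 + 1 + 2 + 1 + 1 + 1 + 0 = 9
  Beacon: 1 + 2 + 1 + 2 + 2 + 3 + 3 = 14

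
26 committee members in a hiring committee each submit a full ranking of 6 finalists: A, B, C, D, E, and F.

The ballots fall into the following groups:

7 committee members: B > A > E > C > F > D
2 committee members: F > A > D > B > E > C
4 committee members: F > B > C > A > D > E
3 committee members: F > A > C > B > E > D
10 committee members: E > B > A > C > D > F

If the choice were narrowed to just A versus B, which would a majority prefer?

Ballots ranking A above B: 2+3 = 5.
Ballots ranking B above A: 7+4+10 = 21.
B wins the head-to-head, 21–5.

B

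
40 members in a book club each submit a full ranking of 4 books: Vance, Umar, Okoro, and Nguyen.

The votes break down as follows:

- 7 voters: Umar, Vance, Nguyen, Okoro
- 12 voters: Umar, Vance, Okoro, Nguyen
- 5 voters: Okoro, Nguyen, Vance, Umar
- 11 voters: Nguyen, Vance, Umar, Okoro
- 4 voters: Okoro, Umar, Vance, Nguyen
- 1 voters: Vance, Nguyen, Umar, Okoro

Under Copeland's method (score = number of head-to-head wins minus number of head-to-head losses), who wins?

Umar

Pairwise results:
  Vance vs Umar: Umar wins 23–17.
  Vance vs Okoro: Vance wins 31–9.
  Vance vs Nguyen: Vance wins 24–16.
  Umar vs Okoro: Umar wins 31–9.
  Umar vs Nguyen: Umar wins 23–17.
  Okoro vs Nguyen: Okoro wins 21–19.
Copeland scores (wins − losses):
  Vance: 2 − 1 = 1
  Umar: 3 − 0 = 3
  Okoro: 1 − 2 = -1
  Nguyen: 0 − 3 = -3
Umar has the best Copeland score.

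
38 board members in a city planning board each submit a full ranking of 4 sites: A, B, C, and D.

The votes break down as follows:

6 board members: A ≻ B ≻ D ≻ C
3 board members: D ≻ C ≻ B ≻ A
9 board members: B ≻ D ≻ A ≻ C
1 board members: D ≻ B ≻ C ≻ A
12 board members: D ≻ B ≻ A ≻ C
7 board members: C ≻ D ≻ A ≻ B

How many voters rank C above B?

10

Ballots ranking C above B: 3+7 = 10.
Ballots ranking B above C: 6+9+1+12 = 28.
So 10 of 38 voters prefer C to B.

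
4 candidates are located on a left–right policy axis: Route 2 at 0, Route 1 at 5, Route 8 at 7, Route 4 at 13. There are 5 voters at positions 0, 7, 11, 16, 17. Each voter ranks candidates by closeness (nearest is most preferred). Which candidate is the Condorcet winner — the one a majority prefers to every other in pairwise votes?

With single-peaked preferences on a line, the Condorcet winner is the candidate closest to the median voter.
The median voter (position 11) is closest to Route 4 at 13.
Check: Route 4 vs Route 2 — voters closer to Route 4: 4 of 5.

Route 4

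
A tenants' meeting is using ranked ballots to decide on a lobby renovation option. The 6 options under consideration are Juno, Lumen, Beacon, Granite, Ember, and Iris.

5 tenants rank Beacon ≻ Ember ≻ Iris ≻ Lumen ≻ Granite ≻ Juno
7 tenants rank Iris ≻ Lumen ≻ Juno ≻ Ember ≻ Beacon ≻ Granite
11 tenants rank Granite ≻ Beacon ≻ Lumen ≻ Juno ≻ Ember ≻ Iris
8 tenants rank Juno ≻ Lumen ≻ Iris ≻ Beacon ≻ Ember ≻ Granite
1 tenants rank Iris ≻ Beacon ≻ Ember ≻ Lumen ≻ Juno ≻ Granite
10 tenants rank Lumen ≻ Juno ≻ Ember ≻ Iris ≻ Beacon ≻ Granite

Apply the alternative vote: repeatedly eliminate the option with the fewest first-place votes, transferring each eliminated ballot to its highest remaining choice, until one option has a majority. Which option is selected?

Round 1: Granite 11, Lumen 10, Juno 8, Iris 8, Beacon 5, Ember 0. Ember has the fewest and is eliminated.
Round 2: Granite 11, Lumen 10, Juno 8, Iris 8, Beacon 5. Beacon has the fewest and is eliminated.
Round 3: Iris 13, Granite 11, Lumen 10, Juno 8. Juno has the fewest and is eliminated.
Round 4: Lumen 18, Iris 13, Granite 11. Granite has the fewest and is eliminated.
Round 5: Lumen 29, Iris 13. Lumen has a majority.

Lumen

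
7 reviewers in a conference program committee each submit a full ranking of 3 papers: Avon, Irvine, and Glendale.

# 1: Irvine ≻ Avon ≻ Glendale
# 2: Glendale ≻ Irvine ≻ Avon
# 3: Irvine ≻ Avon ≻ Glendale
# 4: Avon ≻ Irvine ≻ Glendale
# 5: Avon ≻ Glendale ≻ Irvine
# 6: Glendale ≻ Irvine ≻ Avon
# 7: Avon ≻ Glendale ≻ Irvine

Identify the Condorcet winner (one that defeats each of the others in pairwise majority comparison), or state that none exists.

Head-to-head results (7 voters total):
Avon vs Irvine: Irvine wins 4–3.
Avon vs Glendale: Avon wins 5–2.
Irvine vs Glendale: Glendale wins 4–3.
No candidate beats all others: Avon beats Glendale beats Irvine beats Avon, a majority cycle.

No Condorcet winner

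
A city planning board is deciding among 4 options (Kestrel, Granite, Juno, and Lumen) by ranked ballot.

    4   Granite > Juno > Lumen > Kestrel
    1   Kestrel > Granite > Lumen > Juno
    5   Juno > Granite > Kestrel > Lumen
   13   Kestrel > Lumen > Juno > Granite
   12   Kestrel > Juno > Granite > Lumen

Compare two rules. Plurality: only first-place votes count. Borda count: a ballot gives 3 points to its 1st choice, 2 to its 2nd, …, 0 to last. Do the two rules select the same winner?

Plurality first-place counts: Kestrel 26, Granite 4, Juno 5, Lumen 0 → Kestrel.
Borda totals: Kestrel 83, Granite 36, Juno 60, Lumen 31 → Kestrel.
The two rules agree on Kestrel.

Yes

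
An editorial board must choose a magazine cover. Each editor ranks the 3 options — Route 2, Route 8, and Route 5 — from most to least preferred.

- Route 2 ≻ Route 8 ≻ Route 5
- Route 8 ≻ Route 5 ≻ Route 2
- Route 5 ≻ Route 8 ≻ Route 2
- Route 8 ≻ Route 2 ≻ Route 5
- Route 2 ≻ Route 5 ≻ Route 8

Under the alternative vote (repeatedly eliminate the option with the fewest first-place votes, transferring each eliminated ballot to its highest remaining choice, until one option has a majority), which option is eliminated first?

Round 1: Route 2 2, Route 8 2, Route 5 1. Route 5 has the fewest and is eliminated.
Round 2: Route 8 3, Route 2 2. Route 8 has a majority.

Route 5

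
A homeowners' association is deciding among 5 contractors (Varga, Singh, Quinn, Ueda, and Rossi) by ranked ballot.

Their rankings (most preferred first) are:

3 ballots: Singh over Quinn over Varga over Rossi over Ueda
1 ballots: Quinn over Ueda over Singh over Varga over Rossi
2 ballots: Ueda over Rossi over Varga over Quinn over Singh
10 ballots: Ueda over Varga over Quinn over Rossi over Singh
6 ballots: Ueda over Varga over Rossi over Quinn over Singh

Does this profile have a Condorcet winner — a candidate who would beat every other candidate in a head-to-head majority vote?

Head-to-head results (22 voters total):
Varga vs Singh: Varga wins 18–4.
Varga vs Quinn: Varga wins 18–4.
Varga vs Ueda: Ueda wins 19–3.
Varga vs Rossi: Varga wins 20–2.
Singh vs Quinn: Quinn wins 19–3.
Singh vs Ueda: Ueda wins 19–3.
Singh vs Rossi: Rossi wins 18–4.
Quinn vs Ueda: Ueda wins 18–4.
Quinn vs Rossi: Quinn wins 14–8.
Ueda vs Rossi: Ueda wins 19–3.
Ueda beats each rival — Varga (19–3), Singh (19–3), Quinn (18–4), Rossi (19–3) — so Ueda is the Condorcet winner.

Yes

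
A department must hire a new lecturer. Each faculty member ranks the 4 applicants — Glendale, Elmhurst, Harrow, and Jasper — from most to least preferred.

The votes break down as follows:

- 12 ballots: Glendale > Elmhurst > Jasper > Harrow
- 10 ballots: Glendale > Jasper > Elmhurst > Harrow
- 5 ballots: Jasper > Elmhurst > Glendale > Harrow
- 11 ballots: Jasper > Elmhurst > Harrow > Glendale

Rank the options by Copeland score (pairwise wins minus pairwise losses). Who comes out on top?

Pairwise results:
  Glendale vs Elmhurst: Glendale wins 22–16.
  Glendale vs Harrow: Glendale wins 27–11.
  Glendale vs Jasper: Glendale wins 22–16.
  Elmhurst vs Harrow: Elmhurst wins 38–0.
  Elmhurst vs Jasper: Jasper wins 26–12.
  Harrow vs Jasper: Jasper wins 38–0.
Copeland scores (wins − losses):
  Glendale: 3 − 0 = 3
  Elmhurst: 1 − 2 = -1
  Harrow: 0 − 3 = -3
  Jasper: 2 − 1 = 1
Glendale has the best Copeland score.

Glendale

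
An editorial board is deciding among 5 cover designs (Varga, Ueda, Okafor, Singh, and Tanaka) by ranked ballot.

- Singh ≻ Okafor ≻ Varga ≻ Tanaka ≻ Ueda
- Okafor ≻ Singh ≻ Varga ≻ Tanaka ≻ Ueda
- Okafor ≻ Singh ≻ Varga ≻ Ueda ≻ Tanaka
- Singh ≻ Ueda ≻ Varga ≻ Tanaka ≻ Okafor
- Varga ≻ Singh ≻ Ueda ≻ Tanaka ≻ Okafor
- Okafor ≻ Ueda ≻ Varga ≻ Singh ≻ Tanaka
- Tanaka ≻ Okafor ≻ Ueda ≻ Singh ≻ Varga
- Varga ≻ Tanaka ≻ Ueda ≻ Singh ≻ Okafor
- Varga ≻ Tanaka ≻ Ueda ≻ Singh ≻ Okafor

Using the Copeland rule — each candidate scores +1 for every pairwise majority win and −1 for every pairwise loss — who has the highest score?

Pairwise results:
  Varga vs Ueda: Varga wins 6–3.
  Varga vs Okafor: Okafor wins 5–4.
  Varga vs Singh: Singh wins 5–4.
  Varga vs Tanaka: Varga wins 8–1.
  Ueda vs Okafor: Okafor wins 5–4.
  Ueda vs Singh: Singh wins 5–4.
  Ueda vs Tanaka: Tanaka wins 5–4.
  Okafor vs Singh: Singh wins 5–4.
  Okafor vs Tanaka: Tanaka wins 5–4.
  Singh vs Tanaka: Singh wins 6–3.
Copeland scores (wins − losses):
  Varga: 2 − 2 = 0
  Ueda: 0 − 4 = -4
  Okafor: 2 − 2 = 0
  Singh: 4 − 0 = 4
  Tanaka: 2 − 2 = 0
Singh has the best Copeland score.

Singh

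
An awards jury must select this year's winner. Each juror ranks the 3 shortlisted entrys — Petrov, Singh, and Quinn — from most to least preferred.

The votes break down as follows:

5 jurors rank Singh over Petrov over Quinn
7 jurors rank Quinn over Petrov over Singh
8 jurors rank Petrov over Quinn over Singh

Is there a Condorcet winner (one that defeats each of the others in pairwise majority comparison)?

Head-to-head results (20 voters total):
Petrov vs Singh: Petrov wins 15–5.
Petrov vs Quinn: Petrov wins 13–7.
Singh vs Quinn: Quinn wins 15–5.
Petrov beats each rival — Singh (15–5), Quinn (13–7) — so Petrov is the Condorcet winner.

Yes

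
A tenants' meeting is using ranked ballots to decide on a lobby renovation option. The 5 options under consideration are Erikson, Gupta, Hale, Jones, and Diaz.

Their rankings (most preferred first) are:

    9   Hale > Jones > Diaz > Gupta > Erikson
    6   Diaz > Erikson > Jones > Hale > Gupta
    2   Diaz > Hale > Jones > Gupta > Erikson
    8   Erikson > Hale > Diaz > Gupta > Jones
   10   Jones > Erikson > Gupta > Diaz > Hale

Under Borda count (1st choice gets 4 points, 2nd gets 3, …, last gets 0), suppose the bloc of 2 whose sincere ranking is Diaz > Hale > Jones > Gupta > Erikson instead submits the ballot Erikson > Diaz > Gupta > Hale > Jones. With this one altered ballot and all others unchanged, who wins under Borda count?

Borda totals with the altered ballot: Erikson 88, Gupta 41, Hale 68, Jones 79, Diaz 74.
The switch changes the winner from Jones to Erikson.

Erikson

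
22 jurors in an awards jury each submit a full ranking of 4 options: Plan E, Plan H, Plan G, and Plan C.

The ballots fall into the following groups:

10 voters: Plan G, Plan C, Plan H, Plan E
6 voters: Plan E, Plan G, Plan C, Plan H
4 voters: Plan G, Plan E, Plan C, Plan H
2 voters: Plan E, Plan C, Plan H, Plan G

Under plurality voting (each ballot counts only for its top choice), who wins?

First-place vote totals:
  Plan E: 8
  Plan H: 0
  Plan G: 14
  Plan C: 0
Plan G has the most first-place votes.

Plan G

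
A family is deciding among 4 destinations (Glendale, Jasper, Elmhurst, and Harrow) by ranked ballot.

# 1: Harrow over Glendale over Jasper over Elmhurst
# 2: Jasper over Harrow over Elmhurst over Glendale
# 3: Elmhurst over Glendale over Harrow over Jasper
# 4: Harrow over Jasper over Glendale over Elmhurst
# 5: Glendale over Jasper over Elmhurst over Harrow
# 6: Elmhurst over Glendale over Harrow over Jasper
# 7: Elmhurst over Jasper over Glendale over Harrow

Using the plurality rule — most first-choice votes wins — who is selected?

Elmhurst

First-place vote totals:
  Glendale: 1
  Jasper: 1
  Elmhurst: 3
  Harrow: 2
Elmhurst has the most first-place votes.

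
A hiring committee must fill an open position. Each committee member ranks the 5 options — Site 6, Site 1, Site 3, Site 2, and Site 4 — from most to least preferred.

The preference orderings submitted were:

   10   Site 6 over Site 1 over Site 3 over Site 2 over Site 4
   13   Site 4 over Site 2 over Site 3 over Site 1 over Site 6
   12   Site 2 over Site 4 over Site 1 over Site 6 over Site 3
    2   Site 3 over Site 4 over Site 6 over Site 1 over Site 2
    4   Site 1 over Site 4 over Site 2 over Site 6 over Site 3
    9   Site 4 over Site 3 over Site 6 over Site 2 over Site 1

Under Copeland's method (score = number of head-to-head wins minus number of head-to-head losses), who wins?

Pairwise results:
  Site 6 vs Site 1: Site 1 wins 29–21.
  Site 6 vs Site 3: Site 6 wins 26–24.
  Site 6 vs Site 2: Site 2 wins 29–21.
  Site 6 vs Site 4: Site 4 wins 40–10.
  Site 1 vs Site 3: Site 1 wins 26–24.
  Site 1 vs Site 2: Site 2 wins 34–16.
  Site 1 vs Site 4: Site 4 wins 36–14.
  Site 3 vs Site 2: Site 2 wins 29–21.
  Site 3 vs Site 4: Site 4 wins 38–12.
  Site 2 vs Site 4: Site 4 wins 28–22.
Copeland scores (wins − losses):
  Site 6: 1 − 3 = -2
  Site 1: 2 − 2 = 0
  Site 3: 0 − 4 = -4
  Site 2: 3 − 1 = 2
  Site 4: 4 − 0 = 4
Site 4 has the best Copeland score.

Site 4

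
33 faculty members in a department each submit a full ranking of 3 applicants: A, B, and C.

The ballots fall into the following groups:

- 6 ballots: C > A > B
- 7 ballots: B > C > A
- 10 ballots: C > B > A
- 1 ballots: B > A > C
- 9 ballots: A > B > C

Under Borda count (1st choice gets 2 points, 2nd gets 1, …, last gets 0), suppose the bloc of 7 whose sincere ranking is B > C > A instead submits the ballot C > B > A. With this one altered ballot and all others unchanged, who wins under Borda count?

C

Borda totals with the altered ballot: A 25, B 28, C 46.
The winner is unchanged: still C.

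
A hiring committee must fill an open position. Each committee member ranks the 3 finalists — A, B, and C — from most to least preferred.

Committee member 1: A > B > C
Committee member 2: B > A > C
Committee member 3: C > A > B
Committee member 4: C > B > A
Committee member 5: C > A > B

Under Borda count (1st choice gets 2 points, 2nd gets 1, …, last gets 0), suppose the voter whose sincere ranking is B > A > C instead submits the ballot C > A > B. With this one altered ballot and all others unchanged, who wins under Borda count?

C

Borda totals with the altered ballot: A 5, B 2, C 8.
The winner is unchanged: still C.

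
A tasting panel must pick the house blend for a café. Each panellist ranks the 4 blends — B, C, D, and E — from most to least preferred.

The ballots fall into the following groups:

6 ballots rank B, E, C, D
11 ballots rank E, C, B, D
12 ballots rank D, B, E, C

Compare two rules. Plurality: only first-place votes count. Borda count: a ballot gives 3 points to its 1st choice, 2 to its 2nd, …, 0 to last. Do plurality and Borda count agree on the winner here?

No

Plurality first-place counts: B 6, C 0, D 12, E 11 → D.
Borda totals: B 53, C 28, D 36, E 57 → E.
The two rules disagree: plurality picks D, Borda picks E.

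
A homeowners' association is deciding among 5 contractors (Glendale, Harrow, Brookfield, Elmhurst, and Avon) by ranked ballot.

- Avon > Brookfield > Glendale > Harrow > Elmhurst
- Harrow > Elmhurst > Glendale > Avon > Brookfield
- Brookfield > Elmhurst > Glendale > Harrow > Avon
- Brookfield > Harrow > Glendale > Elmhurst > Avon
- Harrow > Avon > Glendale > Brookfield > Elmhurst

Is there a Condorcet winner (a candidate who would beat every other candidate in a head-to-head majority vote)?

No

Head-to-head results (5 voters total):
Glendale vs Harrow: Harrow wins 3–2.
Glendale vs Brookfield: Brookfield wins 3–2.
Glendale vs Elmhurst: Glendale wins 3–2.
Glendale vs Avon: Glendale wins 3–2.
Harrow vs Brookfield: Brookfield wins 3–2.
Harrow vs Elmhurst: Harrow wins 4–1.
Harrow vs Avon: Harrow wins 4–1.
Brookfield vs Elmhurst: Brookfield wins 4–1.
Brookfield vs Avon: Avon wins 3–2.
Elmhurst vs Avon: Elmhurst wins 3–2.
No candidate beats all others: Glendale beats Avon beats Brookfield beats Glendale, a majority cycle.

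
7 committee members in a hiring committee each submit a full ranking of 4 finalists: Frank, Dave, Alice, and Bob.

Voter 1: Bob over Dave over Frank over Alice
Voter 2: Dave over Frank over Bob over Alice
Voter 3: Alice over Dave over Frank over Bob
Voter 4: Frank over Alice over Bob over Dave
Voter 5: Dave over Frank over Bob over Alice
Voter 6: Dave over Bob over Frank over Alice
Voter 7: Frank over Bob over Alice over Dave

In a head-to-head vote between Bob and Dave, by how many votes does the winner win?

Ballots ranking Bob above Dave: 3.
Ballots ranking Dave above Bob: 4.
Dave wins 4–3, a margin of 1.

1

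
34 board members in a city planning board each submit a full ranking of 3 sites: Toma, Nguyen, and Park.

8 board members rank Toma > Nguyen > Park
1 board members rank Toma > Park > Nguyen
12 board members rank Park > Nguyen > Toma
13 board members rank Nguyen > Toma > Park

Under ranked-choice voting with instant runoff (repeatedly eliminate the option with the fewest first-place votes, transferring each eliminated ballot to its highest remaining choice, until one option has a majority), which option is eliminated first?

Round 1: Nguyen 13, Park 12, Toma 9. Toma has the fewest and is eliminated.
Round 2: Nguyen 21, Park 13. Nguyen has a majority.

Toma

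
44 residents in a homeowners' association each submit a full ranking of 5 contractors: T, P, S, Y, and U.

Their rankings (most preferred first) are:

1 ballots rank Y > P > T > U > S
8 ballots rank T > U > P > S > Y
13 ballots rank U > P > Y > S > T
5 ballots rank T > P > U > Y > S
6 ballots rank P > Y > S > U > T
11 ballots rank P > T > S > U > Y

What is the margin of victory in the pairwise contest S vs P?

Ballots ranking S above P: 0.
Ballots ranking P above S: 1+8+13+5+6+11 = 44.
P wins 44–0, a margin of 44.

44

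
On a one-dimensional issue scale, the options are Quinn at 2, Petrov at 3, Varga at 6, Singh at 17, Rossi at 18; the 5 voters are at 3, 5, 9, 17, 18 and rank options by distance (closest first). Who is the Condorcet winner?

With single-peaked preferences on a line, the Condorcet winner is the candidate closest to the median voter.
The median voter (position 9) is closest to Varga at 6.
Check: Varga vs Singh — voters closer to Varga: 3 of 5.

Varga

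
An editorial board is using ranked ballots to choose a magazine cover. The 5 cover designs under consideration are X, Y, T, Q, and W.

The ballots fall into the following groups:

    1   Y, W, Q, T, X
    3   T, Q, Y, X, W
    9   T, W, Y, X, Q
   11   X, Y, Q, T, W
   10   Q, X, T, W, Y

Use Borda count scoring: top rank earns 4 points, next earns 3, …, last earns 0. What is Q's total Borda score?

Borda scores:
  X: 0 + 3·1 + 9·1 + 11·4 + 10·3 = 86
  Y: 4 + 3·2 + 9·2 + 11·3 + 10·0 = 61
  T: 1 + 3·4 + 9·4 + 11·1 + 10·2 = 80
  Q: 2 + 3·3 + 9·0 + 11·2 + 10·4 = 73
  W: 3 + 3·0 + 9·3 + 11·0 + 10·1 = 40

73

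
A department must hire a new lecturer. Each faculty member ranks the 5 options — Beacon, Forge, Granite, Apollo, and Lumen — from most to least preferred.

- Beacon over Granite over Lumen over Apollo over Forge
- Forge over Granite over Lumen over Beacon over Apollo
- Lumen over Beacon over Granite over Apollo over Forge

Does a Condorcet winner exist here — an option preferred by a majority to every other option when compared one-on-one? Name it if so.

No Condorcet winner

Head-to-head results (3 voters total):
Beacon vs Forge: Beacon wins 2–1.
Beacon vs Granite: Beacon wins 2–1.
Beacon vs Apollo: Beacon wins 3–0.
Beacon vs Lumen: Lumen wins 2–1.
Forge vs Granite: Granite wins 2–1.
Forge vs Apollo: Apollo wins 2–1.
Forge vs Lumen: Lumen wins 2–1.
Granite vs Apollo: Granite wins 3–0.
Granite vs Lumen: Granite wins 2–1.
Apollo vs Lumen: Lumen wins 3–0.
No candidate beats all others: Beacon beats Granite beats Lumen beats Beacon, a majority cycle.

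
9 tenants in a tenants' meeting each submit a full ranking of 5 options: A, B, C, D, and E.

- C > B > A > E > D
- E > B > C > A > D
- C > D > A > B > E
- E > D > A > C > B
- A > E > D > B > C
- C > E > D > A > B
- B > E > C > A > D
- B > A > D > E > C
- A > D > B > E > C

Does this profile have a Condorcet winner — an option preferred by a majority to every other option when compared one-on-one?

Head-to-head results (9 voters total):
A vs B: A wins 5–4.
A vs C: C wins 5–4.
A vs D: A wins 6–3.
A vs E: A wins 5–4.
B vs C: B wins 5–4.
B vs D: D wins 5–4.
B vs E: B wins 5–4.
C vs D: C wins 5–4.
C vs E: E wins 6–3.
D vs E: E wins 6–3.
No candidate beats all others: A beats B beats C beats A, a majority cycle.

No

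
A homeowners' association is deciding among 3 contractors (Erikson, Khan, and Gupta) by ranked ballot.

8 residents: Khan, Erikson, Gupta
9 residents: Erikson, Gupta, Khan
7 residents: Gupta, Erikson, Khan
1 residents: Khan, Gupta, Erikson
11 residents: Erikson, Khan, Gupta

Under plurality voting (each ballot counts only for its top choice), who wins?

Erikson

First-place vote totals:
  Erikson: 20
  Khan: 9
  Gupta: 7
Erikson has the most first-place votes.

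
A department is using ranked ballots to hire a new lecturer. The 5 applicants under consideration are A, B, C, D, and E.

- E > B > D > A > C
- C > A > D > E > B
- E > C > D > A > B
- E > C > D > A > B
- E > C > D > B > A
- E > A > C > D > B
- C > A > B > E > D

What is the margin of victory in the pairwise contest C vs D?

Ballots ranking C above D: 6.
Ballots ranking D above C: 1.
C wins 6–1, a margin of 5.

5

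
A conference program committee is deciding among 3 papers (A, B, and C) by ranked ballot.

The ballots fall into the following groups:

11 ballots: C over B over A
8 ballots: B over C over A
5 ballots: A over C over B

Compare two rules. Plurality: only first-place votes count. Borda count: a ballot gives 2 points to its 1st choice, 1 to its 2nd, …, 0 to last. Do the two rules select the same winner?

Plurality first-place counts: A 5, B 8, C 11 → C.
Borda totals: A 10, B 27, C 35 → C.
The two rules agree on C.

Yes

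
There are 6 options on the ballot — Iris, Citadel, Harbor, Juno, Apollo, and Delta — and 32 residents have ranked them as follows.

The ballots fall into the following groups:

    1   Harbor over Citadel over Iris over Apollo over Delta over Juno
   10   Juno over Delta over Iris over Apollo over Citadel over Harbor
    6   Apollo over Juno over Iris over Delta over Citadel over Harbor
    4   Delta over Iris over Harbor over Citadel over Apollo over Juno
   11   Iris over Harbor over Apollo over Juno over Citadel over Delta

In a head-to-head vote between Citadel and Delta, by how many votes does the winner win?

8

Ballots ranking Citadel above Delta: 1+11 = 12.
Ballots ranking Delta above Citadel: 10+6+4 = 20.
Delta wins 20–12, a margin of 8.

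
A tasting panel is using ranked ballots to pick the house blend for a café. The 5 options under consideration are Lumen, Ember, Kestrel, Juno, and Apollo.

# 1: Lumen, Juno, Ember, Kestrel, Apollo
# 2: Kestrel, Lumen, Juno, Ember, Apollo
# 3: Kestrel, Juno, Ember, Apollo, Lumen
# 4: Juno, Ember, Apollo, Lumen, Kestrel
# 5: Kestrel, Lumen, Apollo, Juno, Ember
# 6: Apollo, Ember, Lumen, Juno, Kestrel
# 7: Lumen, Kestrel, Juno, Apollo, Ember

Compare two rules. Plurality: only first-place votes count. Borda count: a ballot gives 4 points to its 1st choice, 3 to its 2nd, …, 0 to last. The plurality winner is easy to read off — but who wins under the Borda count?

Plurality first-place counts: Lumen 2, Ember 0, Kestrel 3, Juno 1, Apollo 1 → Kestrel.
Borda totals: Lumen 17, Ember 11, Kestrel 16, Juno 16, Apollo 10 → Lumen.

Lumen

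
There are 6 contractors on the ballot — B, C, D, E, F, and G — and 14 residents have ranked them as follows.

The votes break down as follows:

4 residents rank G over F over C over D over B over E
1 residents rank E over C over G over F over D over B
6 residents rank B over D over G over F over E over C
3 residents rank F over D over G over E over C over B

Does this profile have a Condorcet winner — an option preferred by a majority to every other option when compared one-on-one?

No

Head-to-head results (14 voters total):
B vs C: C wins 8–6.
B vs D: D wins 8–6.
B vs E: B wins 10–4.
B vs F: F wins 8–6.
B vs G: G wins 8–6.
C vs D: D wins 9–5.
C vs E: E wins 10–4.
C vs F: F wins 13–1.
C vs G: G wins 13–1.
D vs E: D wins 13–1.
D vs F: F wins 8–6.
D vs G: D wins 9–5.
E vs F: F wins 13–1.
E vs G: G wins 13–1.
F vs G: G wins 11–3.
No candidate beats all others: B beats E beats C beats B, a majority cycle.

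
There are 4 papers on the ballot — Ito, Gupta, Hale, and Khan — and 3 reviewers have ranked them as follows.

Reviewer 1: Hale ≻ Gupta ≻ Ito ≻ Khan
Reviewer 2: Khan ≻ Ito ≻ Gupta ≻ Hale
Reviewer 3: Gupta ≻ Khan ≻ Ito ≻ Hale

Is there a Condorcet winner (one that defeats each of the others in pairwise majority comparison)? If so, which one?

Gupta

Head-to-head results (3 voters total):
Ito vs Gupta: Gupta wins 2–1.
Ito vs Hale: Ito wins 2–1.
Ito vs Khan: Khan wins 2–1.
Gupta vs Hale: Gupta wins 2–1.
Gupta vs Khan: Gupta wins 2–1.
Hale vs Khan: Khan wins 2–1.
Gupta beats each rival — Ito (2–1), Hale (2–1), Khan (2–1) — so Gupta is the Condorcet winner.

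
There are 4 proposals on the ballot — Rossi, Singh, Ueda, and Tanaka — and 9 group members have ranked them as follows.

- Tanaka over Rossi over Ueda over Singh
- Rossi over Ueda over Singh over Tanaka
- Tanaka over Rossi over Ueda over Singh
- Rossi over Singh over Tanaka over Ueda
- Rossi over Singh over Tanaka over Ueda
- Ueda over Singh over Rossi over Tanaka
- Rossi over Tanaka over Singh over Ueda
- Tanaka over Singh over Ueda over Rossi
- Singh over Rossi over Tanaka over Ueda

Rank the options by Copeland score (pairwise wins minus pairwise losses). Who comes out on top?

Pairwise results:
  Rossi vs Singh: Rossi wins 6–3.
  Rossi vs Ueda: Rossi wins 7–2.
  Rossi vs Tanaka: Rossi wins 6–3.
  Singh vs Ueda: Singh wins 5–4.
  Singh vs Tanaka: Singh wins 5–4.
  Ueda vs Tanaka: Tanaka wins 7–2.
Copeland scores (wins − losses):
  Rossi: 3 − 0 = 3
  Singh: 2 − 1 = 1
  Ueda: 0 − 3 = -3
  Tanaka: 1 − 2 = -1
Rossi has the best Copeland score.

Rossi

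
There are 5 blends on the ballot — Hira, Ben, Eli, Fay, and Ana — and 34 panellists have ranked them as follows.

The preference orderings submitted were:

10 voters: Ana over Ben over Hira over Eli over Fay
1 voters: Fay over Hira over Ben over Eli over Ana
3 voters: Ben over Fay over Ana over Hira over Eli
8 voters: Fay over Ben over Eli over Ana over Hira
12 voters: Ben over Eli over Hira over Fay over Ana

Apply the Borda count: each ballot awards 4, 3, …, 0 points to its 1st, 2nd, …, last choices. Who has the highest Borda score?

Borda scores:
  Hira: 10·2 + 3 + 3·1 + 8·0 + 12·2 = 50
  Ben: 10·3 + 2 + 3·4 + 8·3 + 12·4 = 116
  Eli: 10·1 + 1 + 3·0 + 8·2 + 12·3 = 63
  Fay: 10·0 + 4 + 3·3 + 8·4 + 12·1 = 57
  Ana: 10·4 + 0 + 3·2 + 8·1 + 12·0 = 54
Ben has the highest total.

Ben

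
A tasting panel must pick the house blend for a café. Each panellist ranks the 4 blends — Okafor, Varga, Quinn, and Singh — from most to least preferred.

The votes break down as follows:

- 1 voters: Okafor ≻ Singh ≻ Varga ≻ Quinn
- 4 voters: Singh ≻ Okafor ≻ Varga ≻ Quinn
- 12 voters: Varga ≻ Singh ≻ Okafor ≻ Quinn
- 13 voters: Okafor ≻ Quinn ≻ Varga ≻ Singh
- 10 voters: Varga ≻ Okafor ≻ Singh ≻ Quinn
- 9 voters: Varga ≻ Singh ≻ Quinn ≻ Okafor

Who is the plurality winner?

Varga

First-place vote totals:
  Okafor: 14
  Varga: 31
  Quinn: 0
  Singh: 4
Varga has the most first-place votes.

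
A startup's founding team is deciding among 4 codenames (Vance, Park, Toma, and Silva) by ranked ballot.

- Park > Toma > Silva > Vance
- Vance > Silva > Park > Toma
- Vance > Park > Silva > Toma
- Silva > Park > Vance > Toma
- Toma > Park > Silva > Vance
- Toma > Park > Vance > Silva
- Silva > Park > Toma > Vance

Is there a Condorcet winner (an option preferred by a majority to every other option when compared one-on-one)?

Head-to-head results (7 voters total):
Vance vs Park: Park wins 5–2.
Vance vs Toma: Toma wins 4–3.
Vance vs Silva: Silva wins 4–3.
Park vs Toma: Park wins 5–2.
Park vs Silva: Park wins 4–3.
Toma vs Silva: Silva wins 4–3.
Park beats each rival — Vance (5–2), Toma (5–2), Silva (4–3) — so Park is the Condorcet winner.

Yes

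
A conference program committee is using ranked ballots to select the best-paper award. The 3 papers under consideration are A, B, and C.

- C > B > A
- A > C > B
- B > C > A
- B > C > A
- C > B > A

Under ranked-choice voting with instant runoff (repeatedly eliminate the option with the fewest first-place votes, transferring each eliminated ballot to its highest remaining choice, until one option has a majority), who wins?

Round 1: B 2, C 2, A 1. A has the fewest and is eliminated.
Round 2: C 3, B 2. C has a majority.

C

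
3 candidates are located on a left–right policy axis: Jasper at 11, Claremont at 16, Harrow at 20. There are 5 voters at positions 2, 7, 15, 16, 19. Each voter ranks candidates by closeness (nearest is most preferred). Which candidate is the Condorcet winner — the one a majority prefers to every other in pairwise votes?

Claremont

With single-peaked preferences on a line, the Condorcet winner is the candidate closest to the median voter.
The median voter (position 15) is closest to Claremont at 16.
Check: Claremont vs Harrow — voters closer to Claremont: 4 of 5.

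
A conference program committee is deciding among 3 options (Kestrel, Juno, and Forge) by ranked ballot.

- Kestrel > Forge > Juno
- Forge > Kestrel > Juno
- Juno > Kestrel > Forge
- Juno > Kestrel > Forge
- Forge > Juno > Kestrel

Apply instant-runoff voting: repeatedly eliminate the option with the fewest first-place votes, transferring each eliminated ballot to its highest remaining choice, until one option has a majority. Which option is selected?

Forge

Round 1: Juno 2, Forge 2, Kestrel 1. Kestrel has the fewest and is eliminated.
Round 2: Forge 3, Juno 2. Forge has a majority.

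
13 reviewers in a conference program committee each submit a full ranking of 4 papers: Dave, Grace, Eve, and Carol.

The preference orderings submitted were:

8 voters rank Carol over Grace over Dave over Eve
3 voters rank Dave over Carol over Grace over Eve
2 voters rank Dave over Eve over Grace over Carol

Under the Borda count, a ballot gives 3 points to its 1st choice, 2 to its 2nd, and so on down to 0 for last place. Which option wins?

Borda scores:
  Dave: 8·1 + 3·3 + 2·3 = 23
  Grace: 8·2 + 3·1 + 2·1 = 21
  Eve: 8·0 + 3·0 + 2·2 = 4
  Carol: 8·3 + 3·2 + 2·0 = 30
Carol has the highest total.

Carol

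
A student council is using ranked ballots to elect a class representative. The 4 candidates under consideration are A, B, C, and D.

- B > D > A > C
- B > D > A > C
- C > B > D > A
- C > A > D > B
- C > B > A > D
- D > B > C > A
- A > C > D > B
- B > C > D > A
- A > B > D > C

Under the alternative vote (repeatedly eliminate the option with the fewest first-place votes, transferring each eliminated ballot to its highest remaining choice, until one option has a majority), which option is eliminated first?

Round 1: B 3, C 3, A 2, D 1. D has the fewest and is eliminated.
Round 2: B 4, C 3, A 2. A has the fewest and is eliminated.
Round 3: B 5, C 4. B has a majority.

D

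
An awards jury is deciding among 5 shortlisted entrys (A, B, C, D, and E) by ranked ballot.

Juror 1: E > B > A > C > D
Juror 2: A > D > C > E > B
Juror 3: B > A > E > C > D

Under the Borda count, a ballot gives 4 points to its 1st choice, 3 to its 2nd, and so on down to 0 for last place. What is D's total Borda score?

3

Borda scores:
  A: 2 + 4 + 3 = 9
  B: 3 + 0 + 4 = 7
  C: 1 + 2 + 1 = 4
  D: 0 + 3 + 0 = 3
  E: 4 + 1 + 2 = 7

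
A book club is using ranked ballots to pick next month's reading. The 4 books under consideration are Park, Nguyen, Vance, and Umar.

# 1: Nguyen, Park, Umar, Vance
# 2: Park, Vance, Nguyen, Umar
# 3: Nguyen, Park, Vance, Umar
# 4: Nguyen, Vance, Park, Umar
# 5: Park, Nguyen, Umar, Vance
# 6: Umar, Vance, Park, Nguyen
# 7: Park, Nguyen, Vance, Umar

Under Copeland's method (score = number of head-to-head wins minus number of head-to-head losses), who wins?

Pairwise results:
  Park vs Nguyen: Park wins 4–3.
  Park vs Vance: Park wins 5–2.
  Park vs Umar: Park wins 6–1.
  Nguyen vs Vance: Nguyen wins 5–2.
  Nguyen vs Umar: Nguyen wins 6–1.
  Vance vs Umar: Vance wins 4–3.
Copeland scores (wins − losses):
  Park: 3 − 0 = 3
  Nguyen: 2 − 1 = 1
  Vance: 1 − 2 = -1
  Umar: 0 − 3 = -3
Park has the best Copeland score.

Park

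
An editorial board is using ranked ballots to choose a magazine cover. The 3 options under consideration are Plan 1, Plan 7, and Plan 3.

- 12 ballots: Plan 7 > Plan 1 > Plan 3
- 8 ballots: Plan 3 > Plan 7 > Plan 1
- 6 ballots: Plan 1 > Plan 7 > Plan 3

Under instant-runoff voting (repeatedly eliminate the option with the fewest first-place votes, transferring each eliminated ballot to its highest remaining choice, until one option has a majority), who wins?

Round 1: Plan 7 12, Plan 3 8, Plan 1 6. Plan 1 has the fewest and is eliminated.
Round 2: Plan 7 18, Plan 3 8. Plan 7 has a majority.

Plan 7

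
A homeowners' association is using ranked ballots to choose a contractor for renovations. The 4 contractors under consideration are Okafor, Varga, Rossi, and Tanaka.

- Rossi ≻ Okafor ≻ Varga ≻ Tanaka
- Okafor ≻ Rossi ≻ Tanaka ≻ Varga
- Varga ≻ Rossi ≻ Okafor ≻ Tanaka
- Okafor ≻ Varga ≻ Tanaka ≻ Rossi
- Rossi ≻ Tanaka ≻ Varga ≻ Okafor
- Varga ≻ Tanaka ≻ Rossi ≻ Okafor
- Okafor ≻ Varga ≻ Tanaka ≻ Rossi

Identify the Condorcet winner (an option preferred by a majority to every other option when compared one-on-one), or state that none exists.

Head-to-head results (7 voters total):
Okafor vs Varga: Okafor wins 4–3.
Okafor vs Rossi: Rossi wins 4–3.
Okafor vs Tanaka: Okafor wins 5–2.
Varga vs Rossi: Varga wins 4–3.
Varga vs Tanaka: Varga wins 5–2.
Rossi vs Tanaka: Rossi wins 4–3.
No candidate beats all others: Okafor beats Varga beats Rossi beats Okafor, a majority cycle.

No Condorcet winner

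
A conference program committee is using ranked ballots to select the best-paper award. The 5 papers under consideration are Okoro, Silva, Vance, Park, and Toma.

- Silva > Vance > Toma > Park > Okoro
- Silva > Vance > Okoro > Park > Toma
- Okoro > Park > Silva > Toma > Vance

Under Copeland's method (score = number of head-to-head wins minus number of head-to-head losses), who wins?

Silva

Pairwise results:
  Okoro vs Silva: Silva wins 2–1.
  Okoro vs Vance: Vance wins 2–1.
  Okoro vs Park: Okoro wins 2–1.
  Okoro vs Toma: Okoro wins 2–1.
  Silva vs Vance: Silva wins 3–0.
  Silva vs Park: Silva wins 2–1.
  Silva vs Toma: Silva wins 3–0.
  Vance vs Park: Vance wins 2–1.
  Vance vs Toma: Vance wins 2–1.
  Park vs Toma: Park wins 2–1.
Copeland scores (wins − losses):
  Okoro: 2 − 2 = 0
  Silva: 4 − 0 = 4
  Vance: 3 − 1 = 2
  Park: 1 − 3 = -2
  Toma: 0 − 4 = -4
Silva has the best Copeland score.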